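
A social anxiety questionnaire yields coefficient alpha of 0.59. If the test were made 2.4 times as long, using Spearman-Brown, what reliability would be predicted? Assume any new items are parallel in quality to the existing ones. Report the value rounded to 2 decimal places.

r_new = 2.4·0.59 / [1 + (2.4 − 1)·0.59]
r_new = 1.4160 / 1.8260 ≈ 0.7755

0.78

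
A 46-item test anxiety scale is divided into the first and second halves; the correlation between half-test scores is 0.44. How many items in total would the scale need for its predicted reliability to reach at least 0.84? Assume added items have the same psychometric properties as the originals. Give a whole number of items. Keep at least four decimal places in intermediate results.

Corrected full-test reliability: r_full = 2 × 0.44 / (1 + 0.44) ≈ 0.6111
n = r_tgt(1 − r_full) / [r_full(1 − r_tgt)] = 0.84 × 0.3889 / (0.6111 × 0.16) ≈ 3.3411
Required items = 3.3411 × 46 = 153.69, so 154 items.

154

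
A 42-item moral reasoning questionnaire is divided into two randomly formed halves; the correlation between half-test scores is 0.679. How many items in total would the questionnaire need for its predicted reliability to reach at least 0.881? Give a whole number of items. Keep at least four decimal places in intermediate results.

74

r_full = 2(0.679)/(1 + 0.679) = 0.8088
n = r_tgt(1 − r_full) / [r_full(1 − r_tgt)] = 0.881 × 0.1912 / (0.8088 × 0.119) ≈ 1.7502
Items = 1.7502 × 42 ≈ 73.51 → 74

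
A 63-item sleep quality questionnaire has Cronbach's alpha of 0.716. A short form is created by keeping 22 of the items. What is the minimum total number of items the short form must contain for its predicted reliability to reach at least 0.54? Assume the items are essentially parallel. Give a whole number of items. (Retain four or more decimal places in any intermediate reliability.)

30

Short-form reliability: n = 22/63 = 0.3492; r_22 = n·r/(1+(n−1)r) ≈ 0.4682
Then solve for n' with r_old = 0.4682, r_target = 0.54: n' = 0.54(1 − 0.4682)/[0.4682(1 − 0.54)] = 1.3334
Total items = 1.3334 × 22 = 29.33, rounded up to 30.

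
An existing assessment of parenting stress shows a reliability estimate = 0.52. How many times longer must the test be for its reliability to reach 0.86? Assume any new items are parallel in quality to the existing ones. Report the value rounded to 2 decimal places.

Rearranging the Spearman-Brown formula for n,
n = r_target (1 − r_old) / [ r_old (1 − r_target) ]
n = [0.86 × 0.48] / [0.52 × 0.14]
n = 0.4128 / 0.0728 ≈ 5.6703

5.67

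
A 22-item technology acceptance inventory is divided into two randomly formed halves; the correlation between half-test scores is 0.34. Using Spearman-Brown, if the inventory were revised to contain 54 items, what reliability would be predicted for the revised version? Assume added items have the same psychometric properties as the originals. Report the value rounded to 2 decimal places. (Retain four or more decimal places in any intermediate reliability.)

Full-test reliability from the split-half r: r_full = 2(0.34)/(1 + 0.34) = 0.5075
Length factor from 22 to 54 items: n = 54/22 = 2.4545
r_new = n·r_full / (1 + (n − 1)·r_full) = 1.2457 / 1.7382 ≈ 0.7167

0.72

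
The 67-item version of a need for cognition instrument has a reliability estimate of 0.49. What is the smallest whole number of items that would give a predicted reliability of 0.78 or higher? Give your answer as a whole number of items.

n = 0.78 × (1 − 0.49) / [ 0.49 × (1 − 0.78) ]
n = 0.3978 / 0.1078 ≈ 3.6902
Items needed = n × 67 = 3.6902 × 67 ≈ 247.24 → round up to 248

248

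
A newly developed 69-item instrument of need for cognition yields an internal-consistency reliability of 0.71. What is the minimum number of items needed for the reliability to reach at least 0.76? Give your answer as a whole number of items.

Rearranging the Spearman-Brown formula for n,
n = r_target (1 − r_old) / [ r_old (1 − r_target) ]
n = 0.76 × (1 − 0.71) / [ 0.71 × (1 − 0.76) ]
  = 0.2204 / 0.1704 = 1.2934
Items needed = n × 69 = 1.2934 × 69 ≈ 89.24 → round up to 90

90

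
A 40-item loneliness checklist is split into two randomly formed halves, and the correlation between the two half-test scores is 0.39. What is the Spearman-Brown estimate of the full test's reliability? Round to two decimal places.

The full test is twice the length of either half (n = 2).
r_full = 2(0.39) / (1 + 0.39)
r_full = 0.7800 / 1.3900 ≈ 0.5612

0.56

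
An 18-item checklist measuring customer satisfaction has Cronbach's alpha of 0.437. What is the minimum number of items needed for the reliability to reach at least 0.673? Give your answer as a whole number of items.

48

Spearman-Brown solved for the length factor n:
n = r*(1 − r) / [ r (1 − r*) ]
n = 0.673(1 − 0.437) / [0.437(1 − 0.673)]
n = 0.378899 / 0.142899 ≈ 2.6515
So the test needs 2.6515 × 18 ≈ 47.73 items; rounding up, 48.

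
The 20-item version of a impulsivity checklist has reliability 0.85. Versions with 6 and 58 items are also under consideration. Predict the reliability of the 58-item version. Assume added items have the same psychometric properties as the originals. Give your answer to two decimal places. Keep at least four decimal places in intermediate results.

Only the ratio of lengths matters: n = 58/20 = 2.9000
r_{58} = n·r / (1 + (n − 1)·r) = 2.4650 / 2.6150 ≈ 0.9426

0.94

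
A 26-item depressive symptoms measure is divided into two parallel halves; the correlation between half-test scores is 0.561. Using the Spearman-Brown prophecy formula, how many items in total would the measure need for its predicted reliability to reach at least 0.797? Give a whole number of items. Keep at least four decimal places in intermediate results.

r_full = 2(0.561)/(1 + 0.561) = 0.7188
n = r_tgt(1 − r_full) / [r_full(1 − r_tgt)] = 0.797 × 0.2812 / (0.7188 × 0.203) ≈ 1.5359
Items = 1.5359 × 26 ≈ 39.93 → 40

40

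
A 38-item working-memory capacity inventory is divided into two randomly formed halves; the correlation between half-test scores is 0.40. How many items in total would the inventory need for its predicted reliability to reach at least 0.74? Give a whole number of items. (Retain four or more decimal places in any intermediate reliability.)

Corrected full-test reliability: r_full = 2 × 0.40 / (1 + 0.40) ≈ 0.5714
n = r_tgt(1 − r_full) / [r_full(1 − r_tgt)] = 0.74 × 0.4286 / (0.5714 × 0.26) ≈ 2.1349
Items = 2.1349 × 38 ≈ 81.13 → 82

82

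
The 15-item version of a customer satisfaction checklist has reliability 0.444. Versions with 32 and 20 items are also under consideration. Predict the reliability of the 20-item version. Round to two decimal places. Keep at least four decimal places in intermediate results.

The 32-item form is not needed; work directly from the 15-item form with n = 20/15 = 1.3333.
r_{20} = n·r / (1 + (n − 1)·r) = 0.5920 / 1.1480 ≈ 0.5157

0.52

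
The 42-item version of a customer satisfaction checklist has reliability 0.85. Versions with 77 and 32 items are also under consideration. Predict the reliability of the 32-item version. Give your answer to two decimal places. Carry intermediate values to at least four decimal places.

Only the ratio of lengths matters: n = 32/42 = 0.7619
r_{32} = n·r / (1 + (n − 1)·r) = 0.6476 / 0.7976 ≈ 0.8119

0.81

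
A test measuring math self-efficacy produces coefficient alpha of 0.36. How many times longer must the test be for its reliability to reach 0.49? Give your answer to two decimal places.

n = 0.49(1 − 0.36) / [0.36(1 − 0.49)]
  = 0.3136 / 0.1836 = 1.7081

1.71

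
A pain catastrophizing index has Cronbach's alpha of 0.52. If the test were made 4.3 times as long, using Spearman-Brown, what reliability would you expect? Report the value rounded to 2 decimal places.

0.82

r_new = 4.3·0.52 / [1 + (4.3 − 1)·0.52]
r_new = 2.2360 / 2.7160 ≈ 0.8233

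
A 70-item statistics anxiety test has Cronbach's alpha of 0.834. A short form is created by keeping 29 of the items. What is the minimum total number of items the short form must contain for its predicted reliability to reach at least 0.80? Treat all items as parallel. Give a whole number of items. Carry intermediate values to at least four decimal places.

56

First, r for the 29-item form: n = 29/70 = 0.4143, so r_29 = 0.4143·0.834/(1 + (0.4143 − 1)·0.834) = 0.6755
Length factor from the short form to reach 0.80: n' = 0.80(1 − 0.6755) / [0.6755(1 − 0.80)] ≈ 1.9215
Total items = 1.9215 × 29 = 55.72, rounded up to 56.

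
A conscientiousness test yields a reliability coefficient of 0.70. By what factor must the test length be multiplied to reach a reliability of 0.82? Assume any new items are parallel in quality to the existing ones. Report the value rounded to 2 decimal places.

1.95

Invert Spearman-Brown to solve for n:
n = r_target (1 − r_old) / [ r_old (1 − r_target) ]
n = 0.82 × (1 − 0.70) / [ 0.70 × (1 − 0.82) ]
n = 0.2460 / 0.1260 ≈ 1.9524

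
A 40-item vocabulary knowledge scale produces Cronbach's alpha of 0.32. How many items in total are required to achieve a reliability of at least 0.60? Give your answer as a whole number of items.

n = 0.60(1 − 0.32) / [0.32(1 − 0.60)]
  = 0.4080 / 0.1280 = 3.1875
3.1875 × 40 = 127.50 → 128 items

128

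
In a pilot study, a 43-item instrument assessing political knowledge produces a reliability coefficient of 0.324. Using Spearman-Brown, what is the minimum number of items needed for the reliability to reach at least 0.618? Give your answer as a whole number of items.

146

Spearman-Brown solved for the length factor n:
n = r_target (1 − r_old) / [ r_old (1 − r_target) ]
n = 0.618(1 − 0.324) / [0.324(1 − 0.618)]
  = 0.417768 / 0.123768 = 3.3754
Items needed = n × 43 = 3.3754 × 43 ≈ 145.14 → round up to 146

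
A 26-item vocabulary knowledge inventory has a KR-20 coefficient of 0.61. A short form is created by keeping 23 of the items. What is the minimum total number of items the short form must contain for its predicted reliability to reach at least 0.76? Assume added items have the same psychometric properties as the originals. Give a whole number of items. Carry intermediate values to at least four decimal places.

First, r for the 23-item form: n = 23/26 = 0.8846, so r_23 = 0.8846·0.61/(1 + (0.8846 − 1)·0.61) = 0.5805
Then solve for n' with r_old = 0.5805, r_target = 0.76: n' = 0.76(1 − 0.5805)/[0.5805(1 − 0.76)] = 2.2884
Items = 2.2884 × 23 ≈ 52.63 → 53

53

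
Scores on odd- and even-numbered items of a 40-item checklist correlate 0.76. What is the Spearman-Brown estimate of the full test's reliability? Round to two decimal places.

r_full = 2r_hh / (1 + r_hh) = 2 × 0.76 / (1 + 0.76)
       = 1.5200 / 1.7600 = 0.8636

0.86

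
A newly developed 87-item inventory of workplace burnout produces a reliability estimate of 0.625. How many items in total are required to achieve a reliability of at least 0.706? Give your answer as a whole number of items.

Rearranging the Spearman-Brown formula for n,
n = r*(1 − r) / [ r (1 − r*) ]
n = 0.706 × (1 − 0.625) / [ 0.625 × (1 − 0.706) ]
n = 0.264750 / 0.183750 ≈ 1.4408
So the test needs 1.4408 × 87 ≈ 125.35 items; rounding up, 126.

126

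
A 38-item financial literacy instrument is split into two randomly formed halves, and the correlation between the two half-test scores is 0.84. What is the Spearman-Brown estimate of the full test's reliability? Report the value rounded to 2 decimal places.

0.91

The full test is twice the length of either half (n = 2).
r_full = 2r_hh / (1 + r_hh) = 2 × 0.84 / (1 + 0.84)
       = 1.6800 / 1.8400 = 0.9130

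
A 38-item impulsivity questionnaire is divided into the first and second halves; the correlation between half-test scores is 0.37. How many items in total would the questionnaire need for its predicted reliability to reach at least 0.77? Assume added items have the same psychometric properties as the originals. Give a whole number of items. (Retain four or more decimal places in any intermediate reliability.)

109

r_full = 2(0.37)/(1 + 0.37) = 0.5401
Solve Spearman-Brown for n: n = 0.77(1 − 0.5401) / [0.5401(1 − 0.77)] = 2.8507
Required items = 2.8507 × 38 = 108.33, so 109 items.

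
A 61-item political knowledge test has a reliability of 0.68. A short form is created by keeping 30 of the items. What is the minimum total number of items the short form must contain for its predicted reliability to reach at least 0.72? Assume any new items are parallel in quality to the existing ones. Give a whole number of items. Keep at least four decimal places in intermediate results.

First, r for the 30-item form: n = 30/61 = 0.4918, so r_30 = 0.4918·0.68/(1 + (0.4918 − 1)·0.68) = 0.5110
Then solve for n' with r_old = 0.5110, r_target = 0.72: n' = 0.72(1 − 0.5110)/[0.5110(1 − 0.72)] = 2.4607
Total items = 2.4607 × 30 = 73.82, rounded up to 74.

74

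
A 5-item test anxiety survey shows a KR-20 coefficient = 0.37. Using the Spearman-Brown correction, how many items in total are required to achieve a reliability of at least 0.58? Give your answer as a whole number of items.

n = [0.58 × 0.63] / [0.37 × 0.42]
n = 0.3654 / 0.1554 ≈ 2.3514
Items needed = n × 5 = 2.3514 × 5 ≈ 11.76 → round up to 12

12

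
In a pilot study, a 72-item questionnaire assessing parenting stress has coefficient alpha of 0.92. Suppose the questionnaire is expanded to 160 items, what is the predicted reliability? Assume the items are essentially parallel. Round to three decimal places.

0.962

n = 160/72 = 2.2222
r_new = (2.2222 × 0.92) / (1 + (2.2222 − 1) × 0.92)
r_new = 2.0444 / 2.1244 ≈ 0.9623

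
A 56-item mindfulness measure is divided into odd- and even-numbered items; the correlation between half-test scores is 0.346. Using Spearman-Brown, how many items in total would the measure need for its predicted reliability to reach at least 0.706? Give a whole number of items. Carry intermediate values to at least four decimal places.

r_full = 2(0.346)/(1 + 0.346) = 0.5141
Solve Spearman-Brown for n: n = 0.706(1 − 0.5141) / [0.5141(1 − 0.706)] = 2.2696
Required items = 2.2696 × 56 = 127.10, so 128 items.

128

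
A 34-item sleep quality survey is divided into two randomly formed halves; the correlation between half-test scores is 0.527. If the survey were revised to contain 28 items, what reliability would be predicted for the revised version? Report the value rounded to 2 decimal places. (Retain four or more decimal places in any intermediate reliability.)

0.65

Full-test reliability from the split-half r: r_full = 2(0.527)/(1 + 0.527) = 0.6902
Then adjust to 28 items: n = 28/34 = 0.8235
r_new = n·r_full / (1 + (n − 1)·r_full) = 0.5684 / 0.8782 ≈ 0.6472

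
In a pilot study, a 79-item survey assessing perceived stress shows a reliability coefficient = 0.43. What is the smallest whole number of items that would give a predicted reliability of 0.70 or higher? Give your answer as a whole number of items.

245

n = 0.70 × (1 − 0.43) / [ 0.43 × (1 − 0.70) ]
  = 0.3990 / 0.1290 = 3.0930
Items needed = n × 79 = 3.0930 × 79 ≈ 244.35 → round up to 245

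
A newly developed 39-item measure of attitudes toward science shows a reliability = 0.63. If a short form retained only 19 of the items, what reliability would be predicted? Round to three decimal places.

Length ratio n = 19/39 = 0.4872
r_new = 0.4872·0.63 / [1 + (0.4872 − 1)·0.63]
r_new = 0.3069 / 0.6769 ≈ 0.4534

0.453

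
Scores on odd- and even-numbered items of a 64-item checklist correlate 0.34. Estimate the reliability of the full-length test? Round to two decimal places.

0.51

Each half is half the length of the full test, so the full test is n = 2 times a half.
r_full = 2(0.34) / (1 + 0.34)
       = 0.6800 / 1.3400 = 0.5075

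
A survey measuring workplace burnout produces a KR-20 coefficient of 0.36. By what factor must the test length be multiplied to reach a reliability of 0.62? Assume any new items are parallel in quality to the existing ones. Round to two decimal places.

2.90

Spearman-Brown solved for the length factor n:
n = r*(1 − r) / [ r (1 − r*) ]
n = 0.62(1 − 0.36) / [0.36(1 − 0.62)]
n = 0.3968 / 0.1368 ≈ 2.9006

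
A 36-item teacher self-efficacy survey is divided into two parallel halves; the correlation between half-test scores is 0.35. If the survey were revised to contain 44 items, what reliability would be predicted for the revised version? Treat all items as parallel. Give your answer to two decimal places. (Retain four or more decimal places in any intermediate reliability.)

0.57

Full-test reliability from the split-half r: r_full = 2(0.35)/(1 + 0.35) = 0.5185
Length factor from 36 to 44 items: n = 44/36 = 1.2222
r_new = n·r_full / (1 + (n − 1)·r_full) = 0.6337 / 1.1152 ≈ 0.5682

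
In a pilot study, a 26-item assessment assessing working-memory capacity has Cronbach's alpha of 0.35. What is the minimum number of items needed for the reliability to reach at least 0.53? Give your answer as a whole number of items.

55

n = 0.53(1 − 0.35) / [0.35(1 − 0.53)]
n = 0.3445 / 0.1645 ≈ 2.0942
Items needed = n × 26 = 2.0942 × 26 ≈ 54.45 → round up to 55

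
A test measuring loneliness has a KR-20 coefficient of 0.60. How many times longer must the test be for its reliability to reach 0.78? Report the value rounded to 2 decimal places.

Rearranging the Spearman-Brown formula for n,
n = r_target (1 − r_old) / [ r_old (1 − r_target) ]
n = 0.78(1 − 0.60) / [0.60(1 − 0.78)]
  = 0.3120 / 0.1320 = 2.3636

2.36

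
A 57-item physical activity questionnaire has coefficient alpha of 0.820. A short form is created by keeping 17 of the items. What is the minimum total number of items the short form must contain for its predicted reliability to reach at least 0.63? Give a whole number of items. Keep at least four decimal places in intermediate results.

22

Short-form reliability: n = 17/57 = 0.2982; r_17 = n·r/(1+(n−1)r) ≈ 0.5760
Then solve for n' with r_old = 0.5760, r_target = 0.63: n' = 0.63(1 − 0.5760)/[0.5760(1 − 0.63)] = 1.2534
Total items = 1.2534 × 17 = 21.31, rounded up to 22.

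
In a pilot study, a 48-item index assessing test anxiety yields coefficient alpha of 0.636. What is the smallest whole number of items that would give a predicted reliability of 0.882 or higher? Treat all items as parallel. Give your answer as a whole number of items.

206

n = [0.882 × 0.364] / [0.636 × 0.118]
n = 0.321048 / 0.075048 ≈ 4.2779
Items needed = n × 48 = 4.2779 × 48 ≈ 205.34 → round up to 206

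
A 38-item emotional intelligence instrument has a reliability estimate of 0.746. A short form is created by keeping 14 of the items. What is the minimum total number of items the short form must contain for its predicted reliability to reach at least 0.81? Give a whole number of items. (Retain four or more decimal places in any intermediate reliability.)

56

First, r for the 14-item form: n = 14/38 = 0.3684, so r_14 = 0.3684·0.746/(1 + (0.3684 − 1)·0.746) = 0.5197
Then solve for n' with r_old = 0.5197, r_target = 0.81: n' = 0.81(1 − 0.5197)/[0.5197(1 − 0.81)] = 3.9400
Total items = 3.9400 × 14 = 55.16, rounded up to 56.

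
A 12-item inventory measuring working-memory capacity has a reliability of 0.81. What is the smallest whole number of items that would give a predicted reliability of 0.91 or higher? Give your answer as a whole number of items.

Spearman-Brown solved for the length factor n:
n = r_target (1 − r_old) / [ r_old (1 − r_target) ]
n = 0.91 × (1 − 0.81) / [ 0.81 × (1 − 0.91) ]
  = 0.1729 / 0.0729 = 2.3717
Items needed = n × 12 = 2.3717 × 12 ≈ 28.46 → round up to 29

29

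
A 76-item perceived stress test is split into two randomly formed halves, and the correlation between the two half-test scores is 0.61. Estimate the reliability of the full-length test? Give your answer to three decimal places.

0.758

r_full = 2r_hh / (1 + r_hh) = 2 × 0.61 / (1 + 0.61)
       = 1.2200 / 1.6100 = 0.7578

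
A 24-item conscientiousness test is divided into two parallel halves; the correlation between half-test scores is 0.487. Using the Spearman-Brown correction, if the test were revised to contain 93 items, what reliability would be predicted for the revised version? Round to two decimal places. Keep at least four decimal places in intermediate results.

Full-test reliability from the split-half r: r_full = 2(0.487)/(1 + 0.487) = 0.6550
Length factor from 24 to 93 items: n = 93/24 = 3.8750
r_new = n·r_full / (1 + (n − 1)·r_full) = 2.5381 / 2.8831 ≈ 0.8803

0.88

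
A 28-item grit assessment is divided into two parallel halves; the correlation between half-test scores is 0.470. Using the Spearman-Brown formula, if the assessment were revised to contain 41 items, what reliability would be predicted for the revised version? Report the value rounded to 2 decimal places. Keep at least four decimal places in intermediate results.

Full-test reliability from the split-half r: r_full = 2(0.470)/(1 + 0.470) = 0.6395
Then adjust to 41 items: n = 41/28 = 1.4643
r_new = n·r_full / (1 + (n − 1)·r_full) = 0.9364 / 1.2969 ≈ 0.7220

0.72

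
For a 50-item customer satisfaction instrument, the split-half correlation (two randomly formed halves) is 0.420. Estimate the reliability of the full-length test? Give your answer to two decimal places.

0.59

Apply the Spearman-Brown correction with n = 2:
r_full = 2r_hh / (1 + r_hh) = 2 × 0.420 / (1 + 0.420)
       = 0.8400 / 1.4200 = 0.5915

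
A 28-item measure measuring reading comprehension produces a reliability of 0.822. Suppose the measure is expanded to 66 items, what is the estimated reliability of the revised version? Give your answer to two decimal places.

0.92

Length ratio n = 66/28 = 2.3571
r_new = (2.3571 × 0.822) / (1 + (2.3571 − 1) × 0.822)
r_new = 1.9375 / 2.1155 ≈ 0.9159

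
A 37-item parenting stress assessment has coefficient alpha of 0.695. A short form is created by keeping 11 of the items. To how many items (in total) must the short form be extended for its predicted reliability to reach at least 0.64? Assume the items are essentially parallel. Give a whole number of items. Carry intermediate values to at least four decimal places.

29

Short-form reliability: n = 11/37 = 0.2973; r_11 = n·r/(1+(n−1)r) ≈ 0.4039
Length factor from the short form to reach 0.64: n' = 0.64(1 − 0.4039) / [0.4039(1 − 0.64)] ≈ 2.6238
Items = 2.6238 × 11 ≈ 28.86 → 29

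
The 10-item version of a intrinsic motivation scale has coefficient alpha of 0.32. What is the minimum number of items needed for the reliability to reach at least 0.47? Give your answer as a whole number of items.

Rearranging the Spearman-Brown formula for n,
n = r_target (1 − r_old) / [ r_old (1 − r_target) ]
n = 0.47(1 − 0.32) / [0.32(1 − 0.47)]
n = 0.3196 / 0.1696 ≈ 1.8844
1.8844 × 10 = 18.84 → 19 items

19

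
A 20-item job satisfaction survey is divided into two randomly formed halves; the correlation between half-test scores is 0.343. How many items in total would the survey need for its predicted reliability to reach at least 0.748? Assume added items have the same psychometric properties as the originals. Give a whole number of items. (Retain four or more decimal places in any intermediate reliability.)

r_full = 2(0.343)/(1 + 0.343) = 0.5108
Solve Spearman-Brown for n: n = 0.748(1 − 0.5108) / [0.5108(1 − 0.748)] = 2.8427
Required items = 2.8427 × 20 = 56.85, so 57 items.

57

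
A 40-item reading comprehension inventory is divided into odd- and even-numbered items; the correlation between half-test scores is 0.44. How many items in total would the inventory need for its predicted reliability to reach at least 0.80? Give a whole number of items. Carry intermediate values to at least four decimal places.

Corrected full-test reliability: r_full = 2 × 0.44 / (1 + 0.44) ≈ 0.6111
n = r_tgt(1 − r_full) / [r_full(1 − r_tgt)] = 0.80 × 0.3889 / (0.6111 × 0.20) ≈ 2.5456
Required items = 2.5456 × 40 = 101.82, so 102 items.

102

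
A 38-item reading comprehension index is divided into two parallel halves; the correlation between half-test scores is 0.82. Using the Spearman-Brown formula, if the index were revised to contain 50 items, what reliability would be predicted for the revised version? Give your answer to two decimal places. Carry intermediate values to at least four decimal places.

0.92

Spearman-Brown correction (n = 2): r_full = 2·0.82/(1 + 0.82) = 0.9011
Then adjust to 50 items: n = 50/38 = 1.3158
r_new = n·r_full / (1 + (n − 1)·r_full) = 1.1857 / 1.2846 ≈ 0.9230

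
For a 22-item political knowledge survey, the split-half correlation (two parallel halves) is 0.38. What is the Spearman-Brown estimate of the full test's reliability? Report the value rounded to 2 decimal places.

0.55

Each half is half the length of the full test, so the full test is n = 2 times a half.
r_full = 2(0.38) / (1 + 0.38)
       = 0.7600 / 1.3800 = 0.5507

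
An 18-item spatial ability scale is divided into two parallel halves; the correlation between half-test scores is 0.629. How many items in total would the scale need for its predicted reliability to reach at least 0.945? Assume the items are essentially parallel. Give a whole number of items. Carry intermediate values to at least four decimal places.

92

Corrected full-test reliability: r_full = 2 × 0.629 / (1 + 0.629) ≈ 0.7723
n = r_tgt(1 − r_full) / [r_full(1 − r_tgt)] = 0.945 × 0.2277 / (0.7723 × 0.055) ≈ 5.0658
Required items = 5.0658 × 18 = 91.18, so 92 items.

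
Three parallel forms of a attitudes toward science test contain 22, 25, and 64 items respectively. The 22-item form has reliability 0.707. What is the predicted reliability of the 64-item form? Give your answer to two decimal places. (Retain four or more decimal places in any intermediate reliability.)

0.88

Only the ratio of lengths matters: n = 64/22 = 2.9091
r_{64} = n·r / (1 + (n − 1)·r) = 2.0567 / 2.3497 ≈ 0.8753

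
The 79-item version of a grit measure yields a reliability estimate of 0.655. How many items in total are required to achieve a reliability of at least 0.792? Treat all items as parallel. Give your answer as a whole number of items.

n = 0.792(1 − 0.655) / [0.655(1 − 0.792)]
n = 0.273240 / 0.136240 ≈ 2.0056
2.0056 × 79 = 158.44 → 159 items

159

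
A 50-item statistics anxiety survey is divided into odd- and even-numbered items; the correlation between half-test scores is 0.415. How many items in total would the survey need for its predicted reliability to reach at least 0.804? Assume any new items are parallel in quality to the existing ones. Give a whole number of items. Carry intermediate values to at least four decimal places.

145

r_full = 2(0.415)/(1 + 0.415) = 0.5866
n = r_tgt(1 − r_full) / [r_full(1 − r_tgt)] = 0.804 × 0.4134 / (0.5866 × 0.196) ≈ 2.8909
Items = 2.8909 × 50 ≈ 144.54 → 145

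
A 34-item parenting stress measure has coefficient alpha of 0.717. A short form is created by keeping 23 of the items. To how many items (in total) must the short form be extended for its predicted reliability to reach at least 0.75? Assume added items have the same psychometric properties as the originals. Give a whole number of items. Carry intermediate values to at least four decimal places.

Short-form reliability: n = 23/34 = 0.6765; r_23 = n·r/(1+(n−1)r) ≈ 0.6315
Then solve for n' with r_old = 0.6315, r_target = 0.75: n' = 0.75(1 − 0.6315)/[0.6315(1 − 0.75)] = 1.7506
Total items = 1.7506 × 23 = 40.26, rounded up to 41.

41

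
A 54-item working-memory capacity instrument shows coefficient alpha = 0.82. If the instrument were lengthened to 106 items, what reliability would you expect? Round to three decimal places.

0.899

n = 106/54 = 1.963
Spearman-Brown: r_new = n·r / (1 + (n − 1)·r)
r_new = (1.963 × 0.82) / (1 + (1.963 − 1) × 0.82)
r_new = 1.6097 / 1.7897 ≈ 0.8994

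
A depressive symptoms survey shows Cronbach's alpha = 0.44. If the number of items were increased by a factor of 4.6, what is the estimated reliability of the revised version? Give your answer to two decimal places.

Spearman-Brown: r_new = n·r / (1 + (n − 1)·r)
r_new = 4.6·0.44 / [1 + (4.6 − 1)·0.44]
r_new = 2.0240 / 2.5840 ≈ 0.7833

0.78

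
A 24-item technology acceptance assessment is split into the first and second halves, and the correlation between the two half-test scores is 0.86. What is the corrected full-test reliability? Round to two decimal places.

Each half is half the length of the full test, so the full test is n = 2 times a half.
r_full = 2(0.86) / (1 + 0.86)
       = 1.7200 / 1.8600 = 0.9247

0.92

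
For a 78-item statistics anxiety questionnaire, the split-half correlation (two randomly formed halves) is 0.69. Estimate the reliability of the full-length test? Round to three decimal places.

0.817

Apply the Spearman-Brown correction with n = 2:
r_full = 2(0.69) / (1 + 0.69)
r_full = 1.3800 / 1.6900 ≈ 0.8166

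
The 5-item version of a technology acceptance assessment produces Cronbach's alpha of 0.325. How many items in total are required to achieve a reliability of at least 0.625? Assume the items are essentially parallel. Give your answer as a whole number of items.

Spearman-Brown solved for the length factor n:
n = r_target (1 − r_old) / [ r_old (1 − r_target) ]
n = 0.625 × (1 − 0.325) / [ 0.325 × (1 − 0.625) ]
  = 0.421875 / 0.121875 = 3.4615
So the test needs 3.4615 × 5 ≈ 17.31 items; rounding up, 18.

18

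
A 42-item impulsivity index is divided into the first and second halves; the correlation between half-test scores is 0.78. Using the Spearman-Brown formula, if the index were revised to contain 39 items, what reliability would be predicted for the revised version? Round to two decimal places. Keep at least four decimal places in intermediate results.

First correct the split-half correlation to full-test reliability: r_full = 2 × 0.78 / (1 + 0.78) ≈ 0.8764
Length factor from 42 to 39 items: n = 39/42 = 0.9286
r_new = n·r_full / (1 + (n − 1)·r_full) = 0.8138 / 0.9374 ≈ 0.8681

0.87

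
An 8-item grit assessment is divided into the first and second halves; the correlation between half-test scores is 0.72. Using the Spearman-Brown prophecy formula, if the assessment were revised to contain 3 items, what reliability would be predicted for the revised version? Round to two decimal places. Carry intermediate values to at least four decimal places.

Spearman-Brown correction (n = 2): r_full = 2·0.72/(1 + 0.72) = 0.8372
Then adjust to 3 items: n = 3/8 = 0.3750
r_new = n·r_full / (1 + (n − 1)·r_full) = 0.3140 / 0.4768 ≈ 0.6586

0.66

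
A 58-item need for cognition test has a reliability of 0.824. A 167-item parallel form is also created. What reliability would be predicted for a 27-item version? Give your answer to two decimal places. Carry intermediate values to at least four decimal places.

Only the ratio of lengths matters: n = 27/58 = 0.4655
r_{27} = n·r / (1 + (n − 1)·r) = 0.3836 / 0.5596 ≈ 0.6855

0.69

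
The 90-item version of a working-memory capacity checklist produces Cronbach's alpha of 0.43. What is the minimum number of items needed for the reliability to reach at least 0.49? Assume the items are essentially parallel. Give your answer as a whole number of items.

Spearman-Brown solved for the length factor n:
n = r*(1 − r) / [ r (1 − r*) ]
n = [0.49 × 0.57] / [0.43 × 0.51]
n = 0.2793 / 0.2193 ≈ 1.2736
Items needed = n × 90 = 1.2736 × 90 ≈ 114.62 → round up to 115

115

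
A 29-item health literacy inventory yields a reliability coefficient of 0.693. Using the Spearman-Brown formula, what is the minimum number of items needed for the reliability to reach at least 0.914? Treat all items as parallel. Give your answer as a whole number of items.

137

n = 0.914 × (1 − 0.693) / [ 0.693 × (1 − 0.914) ]
n = 0.280598 / 0.059598 ≈ 4.7082
Items needed = n × 29 = 4.7082 × 29 ≈ 136.54 → round up to 137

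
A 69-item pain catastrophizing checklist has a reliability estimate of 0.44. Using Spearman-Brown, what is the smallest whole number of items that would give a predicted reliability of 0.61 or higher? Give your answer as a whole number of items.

n = [0.61 × 0.56] / [0.44 × 0.39]
  = 0.3416 / 0.1716 = 1.9907
1.9907 × 69 = 137.36 → 138 items

138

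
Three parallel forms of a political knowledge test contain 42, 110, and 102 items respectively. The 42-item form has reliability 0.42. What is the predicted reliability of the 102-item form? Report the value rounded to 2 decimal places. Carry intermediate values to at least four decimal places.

0.64

The 110-item form is not needed; work directly from the 42-item form with n = 102/42 = 2.4286.
r_{102} = n·r / (1 + (n − 1)·r) = 1.0200 / 1.6000 ≈ 0.6375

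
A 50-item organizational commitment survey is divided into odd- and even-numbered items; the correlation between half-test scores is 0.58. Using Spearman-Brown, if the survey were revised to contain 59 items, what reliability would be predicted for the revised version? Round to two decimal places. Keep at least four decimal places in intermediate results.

Full-test reliability from the split-half r: r_full = 2(0.58)/(1 + 0.58) = 0.7342
Length factor from 50 to 59 items: n = 59/50 = 1.1800
r_new = n·r_full / (1 + (n − 1)·r_full) = 0.8664 / 1.1322 ≈ 0.7652

0.77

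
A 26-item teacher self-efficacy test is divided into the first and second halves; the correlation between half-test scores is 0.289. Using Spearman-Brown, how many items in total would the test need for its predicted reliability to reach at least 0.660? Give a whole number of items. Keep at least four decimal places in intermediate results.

r_full = 2(0.289)/(1 + 0.289) = 0.4484
Solve Spearman-Brown for n: n = 0.660(1 − 0.4484) / [0.4484(1 − 0.660)] = 2.3879
Items = 2.3879 × 26 ≈ 62.09 → 63

63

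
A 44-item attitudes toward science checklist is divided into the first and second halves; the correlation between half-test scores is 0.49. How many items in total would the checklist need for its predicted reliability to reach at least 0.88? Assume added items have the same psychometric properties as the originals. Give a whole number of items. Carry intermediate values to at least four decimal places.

Corrected full-test reliability: r_full = 2 × 0.49 / (1 + 0.49) ≈ 0.6577
Solve Spearman-Brown for n: n = 0.88(1 − 0.6577) / [0.6577(1 − 0.88)] = 3.8166
Required items = 3.8166 × 44 = 167.93, so 168 items.

168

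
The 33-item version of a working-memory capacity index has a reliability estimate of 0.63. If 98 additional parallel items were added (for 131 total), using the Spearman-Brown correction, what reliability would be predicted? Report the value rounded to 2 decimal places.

Length ratio n = 131/33 = 3.9697
r_new = 3.9697·0.63 / [1 + (3.9697 − 1)·0.63]
r_new = 2.5009 / 2.8709 ≈ 0.8711

0.87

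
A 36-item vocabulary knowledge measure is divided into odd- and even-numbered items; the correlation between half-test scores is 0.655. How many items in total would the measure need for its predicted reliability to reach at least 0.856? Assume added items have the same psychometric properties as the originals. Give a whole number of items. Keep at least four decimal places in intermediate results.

Corrected full-test reliability: r_full = 2 × 0.655 / (1 + 0.655) ≈ 0.7915
Solve Spearman-Brown for n: n = 0.856(1 − 0.7915) / [0.7915(1 − 0.856)] = 1.5659
Items = 1.5659 × 36 ≈ 56.37 → 57

57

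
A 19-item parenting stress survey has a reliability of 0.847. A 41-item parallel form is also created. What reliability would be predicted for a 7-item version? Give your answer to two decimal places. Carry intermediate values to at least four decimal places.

The 41-item form is not needed; work directly from the 19-item form with n = 7/19 = 0.3684.
r_{7} = n·r / (1 + (n − 1)·r) = 0.3120 / 0.4650 ≈ 0.6710

0.67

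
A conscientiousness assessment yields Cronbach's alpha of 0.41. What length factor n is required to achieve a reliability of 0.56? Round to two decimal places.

Invert Spearman-Brown to solve for n:
n = r*(1 − r) / [ r (1 − r*) ]
n = 0.56 × (1 − 0.41) / [ 0.41 × (1 − 0.56) ]
  = 0.3304 / 0.1804 = 1.8315

1.83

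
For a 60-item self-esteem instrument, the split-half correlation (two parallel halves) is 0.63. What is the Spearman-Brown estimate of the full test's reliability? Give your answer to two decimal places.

0.77

r_full = 2r_hh / (1 + r_hh) = 2 × 0.63 / (1 + 0.63)
       = 1.2600 / 1.6300 = 0.7730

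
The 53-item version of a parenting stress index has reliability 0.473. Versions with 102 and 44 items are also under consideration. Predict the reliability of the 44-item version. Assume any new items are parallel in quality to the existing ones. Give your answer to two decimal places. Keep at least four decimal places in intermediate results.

0.43

The 102-item form is not needed; work directly from the 53-item form with n = 44/53 = 0.8302.
r_{44} = n·r / (1 + (n − 1)·r) = 0.3927 / 0.9197 ≈ 0.4270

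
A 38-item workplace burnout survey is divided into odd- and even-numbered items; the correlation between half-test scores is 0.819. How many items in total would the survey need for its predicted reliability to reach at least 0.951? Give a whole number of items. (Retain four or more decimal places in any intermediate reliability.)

82

Corrected full-test reliability: r_full = 2 × 0.819 / (1 + 0.819) ≈ 0.9005
Solve Spearman-Brown for n: n = 0.951(1 − 0.9005) / [0.9005(1 − 0.951)] = 2.1445
Required items = 2.1445 × 38 = 81.49, so 82 items.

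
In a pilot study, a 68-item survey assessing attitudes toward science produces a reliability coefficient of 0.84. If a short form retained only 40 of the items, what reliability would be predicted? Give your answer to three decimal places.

The new length is 40/68 = 0.5882 times the old.
r_new = 0.5882·0.84 / [1 + (0.5882 − 1)·0.84]
r_new = 0.4941 / 0.6541 ≈ 0.7554

0.755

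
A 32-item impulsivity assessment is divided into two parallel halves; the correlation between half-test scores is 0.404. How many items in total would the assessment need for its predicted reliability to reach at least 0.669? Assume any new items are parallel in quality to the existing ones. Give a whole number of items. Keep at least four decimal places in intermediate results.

r_full = 2(0.404)/(1 + 0.404) = 0.5755
n = r_tgt(1 − r_full) / [r_full(1 − r_tgt)] = 0.669 × 0.4245 / (0.5755 × 0.331) ≈ 1.4908
Required items = 1.4908 × 32 = 47.71, so 48 items.

48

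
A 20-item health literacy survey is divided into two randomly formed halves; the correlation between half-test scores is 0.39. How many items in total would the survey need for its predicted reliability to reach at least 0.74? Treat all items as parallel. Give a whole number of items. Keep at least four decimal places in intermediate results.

45

r_full = 2(0.39)/(1 + 0.39) = 0.5612
Solve Spearman-Brown for n: n = 0.74(1 − 0.5612) / [0.5612(1 − 0.74)] = 2.2254
Required items = 2.2254 × 20 = 44.51, so 45 items.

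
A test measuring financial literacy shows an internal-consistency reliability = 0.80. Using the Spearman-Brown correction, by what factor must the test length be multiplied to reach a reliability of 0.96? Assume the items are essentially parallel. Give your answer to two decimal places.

Rearranging the Spearman-Brown formula for n,
n = r*(1 − r) / [ r (1 − r*) ]
n = [0.96 × 0.20] / [0.80 × 0.04]
n = 0.1920 / 0.0320 ≈ 6.0000

6.00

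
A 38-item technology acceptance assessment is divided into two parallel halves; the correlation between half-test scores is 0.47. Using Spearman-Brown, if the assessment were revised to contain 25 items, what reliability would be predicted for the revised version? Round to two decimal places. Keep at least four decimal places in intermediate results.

First correct the split-half correlation to full-test reliability: r_full = 2 × 0.47 / (1 + 0.47) ≈ 0.6395
Length factor from 38 to 25 items: n = 25/38 = 0.6579
r_new = n·r_full / (1 + (n − 1)·r_full) = 0.4207 / 0.7812 ≈ 0.5385

0.54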